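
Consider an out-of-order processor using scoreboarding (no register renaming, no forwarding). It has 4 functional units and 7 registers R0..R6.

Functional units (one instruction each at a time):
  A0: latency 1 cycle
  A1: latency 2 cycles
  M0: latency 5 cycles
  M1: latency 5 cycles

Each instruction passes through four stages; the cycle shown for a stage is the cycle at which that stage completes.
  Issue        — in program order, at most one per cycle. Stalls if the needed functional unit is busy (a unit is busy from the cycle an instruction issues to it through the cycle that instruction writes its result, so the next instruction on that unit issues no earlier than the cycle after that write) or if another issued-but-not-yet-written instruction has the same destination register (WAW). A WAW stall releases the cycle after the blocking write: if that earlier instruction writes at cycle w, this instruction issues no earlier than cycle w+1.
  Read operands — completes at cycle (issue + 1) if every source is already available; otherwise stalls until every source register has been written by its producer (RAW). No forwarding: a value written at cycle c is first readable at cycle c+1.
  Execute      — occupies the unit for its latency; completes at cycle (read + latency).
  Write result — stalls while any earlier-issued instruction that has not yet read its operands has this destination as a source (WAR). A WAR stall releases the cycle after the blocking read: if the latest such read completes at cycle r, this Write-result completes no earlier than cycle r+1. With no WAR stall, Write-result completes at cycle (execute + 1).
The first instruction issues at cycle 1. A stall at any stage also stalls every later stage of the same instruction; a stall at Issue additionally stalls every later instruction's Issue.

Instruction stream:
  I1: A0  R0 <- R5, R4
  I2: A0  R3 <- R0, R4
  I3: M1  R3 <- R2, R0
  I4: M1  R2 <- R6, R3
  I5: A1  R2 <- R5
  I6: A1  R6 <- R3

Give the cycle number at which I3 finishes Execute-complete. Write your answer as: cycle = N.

cycle = 15

cycle 1: I1→A0
cycle 2: I1 RO
cycle 3: I1 EX
cycle 4: I1 WR R0
cycle 5: I2→A0
cycle 6: I2 RO
cycle 7: I2 EX
cycle 8: I2 WR R3
cycle 9: I3→M1
cycle 10: I3 RO
cycle 15: I3 EX
cycle 16: I3 WR R3
cycle 17: I4→M1
cycle 18: I4 RO
cycle 23: I4 EX
cycle 24: I4 WR R2
cycle 25: I5→A1
cycle 26: I5 RO
cycle 28: I5 EX
cycle 29: I5 WR R2
cycle 30: I6→A1
cycle 31: I6 RO
cycle 33: I6 EX
cycle 34: I6 WR R6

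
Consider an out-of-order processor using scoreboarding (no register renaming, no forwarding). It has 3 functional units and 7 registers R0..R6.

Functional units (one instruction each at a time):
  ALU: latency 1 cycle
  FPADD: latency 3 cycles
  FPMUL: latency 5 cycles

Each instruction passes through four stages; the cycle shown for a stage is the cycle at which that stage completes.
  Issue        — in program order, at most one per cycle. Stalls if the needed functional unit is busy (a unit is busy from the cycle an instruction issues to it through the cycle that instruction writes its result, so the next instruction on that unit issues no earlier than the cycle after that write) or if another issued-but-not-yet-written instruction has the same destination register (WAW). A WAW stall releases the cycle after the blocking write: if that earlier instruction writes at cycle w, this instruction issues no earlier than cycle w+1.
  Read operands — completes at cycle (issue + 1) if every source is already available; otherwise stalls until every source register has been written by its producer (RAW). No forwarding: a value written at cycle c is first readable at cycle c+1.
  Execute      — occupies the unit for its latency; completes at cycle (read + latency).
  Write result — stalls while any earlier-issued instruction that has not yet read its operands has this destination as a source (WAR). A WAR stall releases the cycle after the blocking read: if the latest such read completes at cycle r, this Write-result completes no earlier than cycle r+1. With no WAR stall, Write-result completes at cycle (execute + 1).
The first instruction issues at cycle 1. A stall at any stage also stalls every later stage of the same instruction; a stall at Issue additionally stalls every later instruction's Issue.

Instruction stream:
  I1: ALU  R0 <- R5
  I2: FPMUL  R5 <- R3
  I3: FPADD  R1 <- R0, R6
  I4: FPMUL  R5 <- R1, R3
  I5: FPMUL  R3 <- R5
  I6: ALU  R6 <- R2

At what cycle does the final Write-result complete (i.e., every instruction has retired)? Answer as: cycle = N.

cycle = 25

1) issue 1, read 2, done 3, write 4
2) issue 2, read 3, done 8, write 9
3) issue 3, read 5, done 8, write 9  <RAW R0: wait I1 write@4>
4) issue 10, read 11, done 16, write 17  <struct: FPMUL busy until I2 writes@9>
5) issue 18, read 19, done 24, write 25  <struct: FPMUL busy until I4 writes@17>
6) issue 19, read 20, done 21, write 22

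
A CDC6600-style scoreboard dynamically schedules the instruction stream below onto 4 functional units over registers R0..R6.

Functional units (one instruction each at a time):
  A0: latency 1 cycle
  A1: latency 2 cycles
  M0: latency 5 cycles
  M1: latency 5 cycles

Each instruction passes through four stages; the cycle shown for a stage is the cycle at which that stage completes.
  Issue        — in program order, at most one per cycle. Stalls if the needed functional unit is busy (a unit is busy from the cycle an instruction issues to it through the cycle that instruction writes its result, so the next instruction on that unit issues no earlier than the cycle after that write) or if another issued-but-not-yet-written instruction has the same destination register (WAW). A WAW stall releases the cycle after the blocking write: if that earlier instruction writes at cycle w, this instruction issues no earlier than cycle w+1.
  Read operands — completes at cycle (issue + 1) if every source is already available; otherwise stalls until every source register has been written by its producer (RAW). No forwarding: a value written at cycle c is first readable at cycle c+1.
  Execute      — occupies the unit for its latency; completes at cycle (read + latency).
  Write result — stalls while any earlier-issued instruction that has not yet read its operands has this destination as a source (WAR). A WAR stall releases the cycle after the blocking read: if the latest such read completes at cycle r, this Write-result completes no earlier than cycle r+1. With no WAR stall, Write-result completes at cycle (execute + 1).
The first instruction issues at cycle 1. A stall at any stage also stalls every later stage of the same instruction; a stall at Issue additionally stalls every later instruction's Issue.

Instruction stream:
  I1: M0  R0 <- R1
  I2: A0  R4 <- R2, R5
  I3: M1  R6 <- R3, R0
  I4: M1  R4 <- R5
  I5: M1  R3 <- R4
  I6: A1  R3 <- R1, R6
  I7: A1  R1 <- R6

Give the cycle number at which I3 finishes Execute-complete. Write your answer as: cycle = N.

t=1  I1 dispatched to M0
t=2  I1 operands ready; I2 dispatched to A0
t=3  I2 operands ready; I3 dispatched to M1
t=4  I2 complete
t=5  R4←I2
t=7  I1 complete
t=8  R0←I1
t=9  I3 operands ready
t=14  I3 complete
t=15  R6←I3
t=16  I4 dispatched to M1
t=17  I4 operands ready
t=22  I4 complete
t=23  R4←I4
t=24  I5 dispatched to M1
t=25  I5 operands ready
t=30  I5 complete
t=31  R3←I5
t=32  I6 dispatched to A1
t=33  I6 operands ready
t=35  I6 complete
t=36  R3←I6
t=37  I7 dispatched to A1
t=38  I7 operands ready
t=40  I7 complete
t=41  R1←I7

cycle = 14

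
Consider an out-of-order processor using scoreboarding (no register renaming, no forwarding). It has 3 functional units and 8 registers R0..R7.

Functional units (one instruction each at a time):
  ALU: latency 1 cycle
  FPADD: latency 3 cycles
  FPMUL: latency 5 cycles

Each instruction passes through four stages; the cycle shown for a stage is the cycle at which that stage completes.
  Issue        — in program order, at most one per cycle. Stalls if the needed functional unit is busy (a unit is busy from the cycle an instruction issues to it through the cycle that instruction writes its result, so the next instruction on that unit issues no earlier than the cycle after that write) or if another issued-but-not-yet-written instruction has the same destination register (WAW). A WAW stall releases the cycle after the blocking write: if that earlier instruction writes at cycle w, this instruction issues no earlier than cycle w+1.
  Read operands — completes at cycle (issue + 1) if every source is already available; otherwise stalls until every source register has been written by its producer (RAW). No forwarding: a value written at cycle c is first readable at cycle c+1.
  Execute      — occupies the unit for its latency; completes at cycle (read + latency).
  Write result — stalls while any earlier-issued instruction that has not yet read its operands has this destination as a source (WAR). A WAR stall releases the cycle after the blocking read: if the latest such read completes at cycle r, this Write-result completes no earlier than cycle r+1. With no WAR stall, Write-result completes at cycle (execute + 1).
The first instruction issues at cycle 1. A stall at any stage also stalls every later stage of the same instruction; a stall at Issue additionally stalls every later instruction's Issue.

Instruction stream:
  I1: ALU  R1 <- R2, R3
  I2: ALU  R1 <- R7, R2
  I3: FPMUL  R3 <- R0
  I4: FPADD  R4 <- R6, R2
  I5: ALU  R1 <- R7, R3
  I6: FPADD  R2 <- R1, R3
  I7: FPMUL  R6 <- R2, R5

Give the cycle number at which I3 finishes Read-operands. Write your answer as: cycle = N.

cycle = 7

1) issue 1, read 2, done 3, write 4
2) issue 5, read 6, done 7, write 8  <struct: ALU busy until I1 writes@4>
3) issue 6, read 7, done 12, write 13
4) issue 7, read 8, done 11, write 12
5) issue 9, read 14, done 15, write 16  <struct: ALU busy until I2 writes@8 / RAW R3: wait I3 write@13>
6) issue 13, read 17, done 20, write 21  <struct: FPADD busy until I4 writes@12 / RAW R1: wait I5 write@16>
7) issue 14, read 22, done 27, write 28  <RAW R2: wait I6 write@21>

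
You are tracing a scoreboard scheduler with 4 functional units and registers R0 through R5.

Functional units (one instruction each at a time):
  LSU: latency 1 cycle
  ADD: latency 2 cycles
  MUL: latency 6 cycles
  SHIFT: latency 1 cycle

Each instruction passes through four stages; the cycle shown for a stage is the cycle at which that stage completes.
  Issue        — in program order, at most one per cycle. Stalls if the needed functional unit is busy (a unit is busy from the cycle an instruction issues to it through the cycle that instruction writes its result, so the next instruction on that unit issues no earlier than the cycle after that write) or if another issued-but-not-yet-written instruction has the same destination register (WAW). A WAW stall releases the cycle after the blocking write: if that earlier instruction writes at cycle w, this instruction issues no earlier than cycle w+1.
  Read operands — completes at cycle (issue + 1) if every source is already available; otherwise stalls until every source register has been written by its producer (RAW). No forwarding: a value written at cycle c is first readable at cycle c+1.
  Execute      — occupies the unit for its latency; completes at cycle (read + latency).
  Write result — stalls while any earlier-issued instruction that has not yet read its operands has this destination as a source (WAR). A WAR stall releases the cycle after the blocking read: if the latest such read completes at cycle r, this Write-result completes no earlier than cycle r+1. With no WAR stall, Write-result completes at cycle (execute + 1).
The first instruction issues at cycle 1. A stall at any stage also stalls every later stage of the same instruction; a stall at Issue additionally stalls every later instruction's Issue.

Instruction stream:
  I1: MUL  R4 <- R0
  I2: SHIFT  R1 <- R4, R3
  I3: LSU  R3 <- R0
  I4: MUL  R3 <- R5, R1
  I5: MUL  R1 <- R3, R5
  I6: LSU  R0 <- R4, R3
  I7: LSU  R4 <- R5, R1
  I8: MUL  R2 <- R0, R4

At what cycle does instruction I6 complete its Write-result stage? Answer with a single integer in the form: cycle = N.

I1 -> (1, 2, 8, 9)
I2 -> (2, 10, 11, 12)  // RAW R4: wait I1 write@9
I3 -> (3, 4, 5, 11)  // WAR R3: wait I2 read@10
I4 -> (12, 13, 19, 20)  // WAW R3: wait I3 write@11
I5 -> (21, 22, 28, 29)  // struct: MUL busy until I4 writes@20
I6 -> (22, 23, 24, 25)
I7 -> (26, 30, 31, 32)  // struct: LSU busy until I6 writes@25, RAW R1: wait I5 write@29
I8 -> (30, 33, 39, 40)  // struct: MUL busy until I5 writes@29, RAW R4: wait I7 write@32

cycle = 25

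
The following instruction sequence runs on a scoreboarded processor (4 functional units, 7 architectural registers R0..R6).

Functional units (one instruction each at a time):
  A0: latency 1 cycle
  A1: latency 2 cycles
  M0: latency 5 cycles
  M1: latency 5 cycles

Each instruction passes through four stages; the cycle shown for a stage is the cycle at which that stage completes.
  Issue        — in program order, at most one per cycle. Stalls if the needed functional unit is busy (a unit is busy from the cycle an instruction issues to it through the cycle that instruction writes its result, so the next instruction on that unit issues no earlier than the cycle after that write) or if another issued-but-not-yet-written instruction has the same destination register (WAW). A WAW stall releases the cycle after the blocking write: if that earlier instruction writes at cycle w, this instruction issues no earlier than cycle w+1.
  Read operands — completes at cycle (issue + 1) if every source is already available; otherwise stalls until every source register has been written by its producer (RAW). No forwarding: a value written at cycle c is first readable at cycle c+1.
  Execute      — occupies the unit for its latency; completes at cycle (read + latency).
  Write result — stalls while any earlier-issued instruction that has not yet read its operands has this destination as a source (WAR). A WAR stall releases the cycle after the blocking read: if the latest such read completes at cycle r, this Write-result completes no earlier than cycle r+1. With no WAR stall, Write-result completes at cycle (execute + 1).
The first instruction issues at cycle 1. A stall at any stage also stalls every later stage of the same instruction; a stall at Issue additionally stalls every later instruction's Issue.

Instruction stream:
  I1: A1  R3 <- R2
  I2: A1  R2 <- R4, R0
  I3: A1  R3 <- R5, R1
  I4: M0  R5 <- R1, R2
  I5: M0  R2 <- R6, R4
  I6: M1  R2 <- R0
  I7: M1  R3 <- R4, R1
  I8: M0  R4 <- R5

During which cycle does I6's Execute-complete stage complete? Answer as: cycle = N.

[1] I1 dispatched to A1
[2] I1 operands ready
[4] I1 complete
[5] R3←I1
[6] I2 dispatched to A1
[7] I2 operands ready
[9] I2 complete
[10] R2←I2
[11] I3 dispatched to A1
[12] I3 operands ready, I4 dispatched to M0
[13] I4 operands ready
[14] I3 complete
[15] R3←I3
[18] I4 complete
[19] R5←I4
[20] I5 dispatched to M0
[21] I5 operands ready
[26] I5 complete
[27] R2←I5
[28] I6 dispatched to M1
[29] I6 operands ready
[34] I6 complete
[35] R2←I6
[36] I7 dispatched to M1
[37] I7 operands ready, I8 dispatched to M0
[38] I8 operands ready
[42] I7 complete
[43] R3←I7, I8 complete
[44] R4←I8

cycle = 34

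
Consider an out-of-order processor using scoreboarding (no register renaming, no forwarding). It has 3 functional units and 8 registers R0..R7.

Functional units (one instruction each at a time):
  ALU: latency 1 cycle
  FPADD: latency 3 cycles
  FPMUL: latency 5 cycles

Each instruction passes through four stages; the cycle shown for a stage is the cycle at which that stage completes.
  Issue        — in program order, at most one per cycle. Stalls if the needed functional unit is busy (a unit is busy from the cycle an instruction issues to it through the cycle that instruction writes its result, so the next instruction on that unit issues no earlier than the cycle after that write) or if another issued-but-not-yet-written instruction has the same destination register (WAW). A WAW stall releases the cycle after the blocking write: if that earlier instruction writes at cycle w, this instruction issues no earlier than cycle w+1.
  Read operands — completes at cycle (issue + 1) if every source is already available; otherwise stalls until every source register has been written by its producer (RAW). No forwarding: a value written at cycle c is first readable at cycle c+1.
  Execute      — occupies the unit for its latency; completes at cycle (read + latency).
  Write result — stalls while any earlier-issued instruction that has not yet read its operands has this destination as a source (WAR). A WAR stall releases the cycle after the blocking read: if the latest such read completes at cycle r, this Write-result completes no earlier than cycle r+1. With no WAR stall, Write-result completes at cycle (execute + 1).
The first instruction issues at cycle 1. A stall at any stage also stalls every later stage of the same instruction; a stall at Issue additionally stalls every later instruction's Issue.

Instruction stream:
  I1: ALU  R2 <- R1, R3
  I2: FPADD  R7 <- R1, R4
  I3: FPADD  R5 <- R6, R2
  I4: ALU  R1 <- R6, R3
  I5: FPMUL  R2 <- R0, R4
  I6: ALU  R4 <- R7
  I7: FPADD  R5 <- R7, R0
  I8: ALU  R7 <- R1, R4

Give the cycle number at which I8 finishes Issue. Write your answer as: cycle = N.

cycle = 17

I1: IS=1 RO=2 EX=3 WR=4
I2: IS=2 RO=3 EX=6 WR=7
I3: IS=8 RO=9 EX=12 WR=13  [struct: FPADD busy until I2 writes@7]
I4: IS=9 RO=10 EX=11 WR=12
I5: IS=10 RO=11 EX=16 WR=17
I6: IS=13 RO=14 EX=15 WR=16  [struct: ALU busy until I4 writes@12]
I7: IS=14 RO=15 EX=18 WR=19
I8: IS=17 RO=18 EX=19 WR=20  [struct: ALU busy until I6 writes@16]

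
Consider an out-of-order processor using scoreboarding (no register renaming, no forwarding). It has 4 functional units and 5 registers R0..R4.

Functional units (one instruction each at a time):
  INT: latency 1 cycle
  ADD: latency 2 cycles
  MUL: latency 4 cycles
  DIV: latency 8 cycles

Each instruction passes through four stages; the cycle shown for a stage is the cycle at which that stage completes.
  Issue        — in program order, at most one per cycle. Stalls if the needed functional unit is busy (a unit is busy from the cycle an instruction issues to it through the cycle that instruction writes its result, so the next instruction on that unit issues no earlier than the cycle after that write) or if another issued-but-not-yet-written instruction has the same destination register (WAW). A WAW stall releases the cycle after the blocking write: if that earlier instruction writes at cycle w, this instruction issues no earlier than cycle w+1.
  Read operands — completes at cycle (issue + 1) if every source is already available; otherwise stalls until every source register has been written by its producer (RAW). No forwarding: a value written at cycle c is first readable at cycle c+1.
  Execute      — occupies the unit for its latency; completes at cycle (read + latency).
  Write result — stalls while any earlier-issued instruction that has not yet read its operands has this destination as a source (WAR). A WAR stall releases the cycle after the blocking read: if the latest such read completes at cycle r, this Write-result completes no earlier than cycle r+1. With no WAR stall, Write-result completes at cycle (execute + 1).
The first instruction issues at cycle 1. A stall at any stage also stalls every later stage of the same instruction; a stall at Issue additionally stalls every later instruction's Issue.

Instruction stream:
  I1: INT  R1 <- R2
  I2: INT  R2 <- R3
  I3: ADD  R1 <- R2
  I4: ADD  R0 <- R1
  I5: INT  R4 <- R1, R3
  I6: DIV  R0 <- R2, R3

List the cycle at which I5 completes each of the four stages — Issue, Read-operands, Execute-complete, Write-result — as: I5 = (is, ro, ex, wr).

c1: I1 dispatched to INT
c2: I1 operands ready
c3: I1 complete
c4: R1←I1
c5: I2 dispatched to INT
c6: I2 operands ready | I3 dispatched to ADD
c7: I2 complete
c8: R2←I2
c9: I3 operands ready
c11: I3 complete
c12: R1←I3
c13: I4 dispatched to ADD
c14: I4 operands ready | I5 dispatched to INT
c15: I5 operands ready
c16: I4 complete | I5 complete
c17: R0←I4 | R4←I5
c18: I6 dispatched to DIV
c19: I6 operands ready
c27: I6 complete
c28: R0←I6

I5 = (14, 15, 16, 17)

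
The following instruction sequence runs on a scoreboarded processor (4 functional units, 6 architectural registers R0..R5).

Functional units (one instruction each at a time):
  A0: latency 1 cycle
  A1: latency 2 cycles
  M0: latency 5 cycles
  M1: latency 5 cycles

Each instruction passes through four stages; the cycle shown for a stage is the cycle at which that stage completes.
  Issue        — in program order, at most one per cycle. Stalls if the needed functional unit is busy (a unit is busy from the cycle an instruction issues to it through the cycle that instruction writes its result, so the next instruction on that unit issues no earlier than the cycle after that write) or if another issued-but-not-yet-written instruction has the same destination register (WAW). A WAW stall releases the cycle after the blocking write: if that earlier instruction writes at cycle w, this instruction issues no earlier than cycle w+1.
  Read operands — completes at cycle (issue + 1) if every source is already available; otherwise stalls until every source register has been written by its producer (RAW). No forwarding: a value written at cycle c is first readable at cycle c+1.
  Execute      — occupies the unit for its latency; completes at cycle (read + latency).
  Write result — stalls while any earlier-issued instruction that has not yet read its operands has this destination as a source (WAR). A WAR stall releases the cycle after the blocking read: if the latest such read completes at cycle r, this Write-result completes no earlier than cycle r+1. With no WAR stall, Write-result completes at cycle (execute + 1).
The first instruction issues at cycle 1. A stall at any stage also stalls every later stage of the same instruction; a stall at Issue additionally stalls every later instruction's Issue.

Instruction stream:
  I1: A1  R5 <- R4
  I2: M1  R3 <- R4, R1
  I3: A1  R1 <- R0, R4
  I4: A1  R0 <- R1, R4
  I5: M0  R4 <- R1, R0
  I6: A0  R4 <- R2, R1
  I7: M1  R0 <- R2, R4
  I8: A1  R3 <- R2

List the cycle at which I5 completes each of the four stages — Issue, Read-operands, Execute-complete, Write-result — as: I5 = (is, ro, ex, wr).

I5 = (12, 16, 21, 22)

I1 -> (1, 2, 4, 5)
I2 -> (2, 3, 8, 9)
I3 -> (6, 7, 9, 10)  // struct: A1 busy until I1 writes@5
I4 -> (11, 12, 14, 15)  // struct: A1 busy until I3 writes@10
I5 -> (12, 16, 21, 22)  // RAW R0: wait I4 write@15
I6 -> (23, 24, 25, 26)  // WAW R4: wait I5 write@22
I7 -> (24, 27, 32, 33)  // RAW R4: wait I6 write@26
I8 -> (25, 26, 28, 29)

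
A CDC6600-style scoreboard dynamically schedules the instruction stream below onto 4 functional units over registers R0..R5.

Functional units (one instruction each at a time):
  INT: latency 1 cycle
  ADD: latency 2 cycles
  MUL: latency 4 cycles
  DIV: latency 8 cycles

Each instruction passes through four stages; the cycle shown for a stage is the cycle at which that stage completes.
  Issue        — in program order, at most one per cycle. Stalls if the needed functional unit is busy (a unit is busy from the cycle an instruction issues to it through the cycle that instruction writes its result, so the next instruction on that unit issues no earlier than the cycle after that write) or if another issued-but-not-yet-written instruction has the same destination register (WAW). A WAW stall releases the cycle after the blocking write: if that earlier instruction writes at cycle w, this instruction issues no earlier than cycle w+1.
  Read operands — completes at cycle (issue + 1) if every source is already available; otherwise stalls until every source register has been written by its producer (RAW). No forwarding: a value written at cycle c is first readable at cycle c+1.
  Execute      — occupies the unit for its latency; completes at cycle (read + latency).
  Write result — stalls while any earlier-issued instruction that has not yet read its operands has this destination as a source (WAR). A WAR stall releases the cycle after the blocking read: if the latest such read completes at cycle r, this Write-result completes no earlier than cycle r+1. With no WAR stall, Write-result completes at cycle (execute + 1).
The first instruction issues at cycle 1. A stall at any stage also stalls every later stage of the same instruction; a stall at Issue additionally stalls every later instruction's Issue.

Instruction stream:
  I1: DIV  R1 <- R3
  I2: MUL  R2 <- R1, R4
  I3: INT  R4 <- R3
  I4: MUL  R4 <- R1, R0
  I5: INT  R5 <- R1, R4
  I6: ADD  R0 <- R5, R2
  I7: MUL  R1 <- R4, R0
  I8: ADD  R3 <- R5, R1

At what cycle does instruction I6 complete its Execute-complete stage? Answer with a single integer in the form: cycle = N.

I1 -> (1, 2, 10, 11)
I2 -> (2, 12, 16, 17)  // RAW R1: wait I1 write@11
I3 -> (3, 4, 5, 13)  // WAR R4: wait I2 read@12
I4 -> (18, 19, 23, 24)  // struct: MUL busy until I2 writes@17
I5 -> (19, 25, 26, 27)  // RAW R4: wait I4 write@24
I6 -> (20, 28, 30, 31)  // RAW R5: wait I5 write@27
I7 -> (25, 32, 36, 37)  // struct: MUL busy until I4 writes@24, RAW R0: wait I6 write@31
I8 -> (32, 38, 40, 41)  // struct: ADD busy until I6 writes@31, RAW R1: wait I7 write@37

cycle = 30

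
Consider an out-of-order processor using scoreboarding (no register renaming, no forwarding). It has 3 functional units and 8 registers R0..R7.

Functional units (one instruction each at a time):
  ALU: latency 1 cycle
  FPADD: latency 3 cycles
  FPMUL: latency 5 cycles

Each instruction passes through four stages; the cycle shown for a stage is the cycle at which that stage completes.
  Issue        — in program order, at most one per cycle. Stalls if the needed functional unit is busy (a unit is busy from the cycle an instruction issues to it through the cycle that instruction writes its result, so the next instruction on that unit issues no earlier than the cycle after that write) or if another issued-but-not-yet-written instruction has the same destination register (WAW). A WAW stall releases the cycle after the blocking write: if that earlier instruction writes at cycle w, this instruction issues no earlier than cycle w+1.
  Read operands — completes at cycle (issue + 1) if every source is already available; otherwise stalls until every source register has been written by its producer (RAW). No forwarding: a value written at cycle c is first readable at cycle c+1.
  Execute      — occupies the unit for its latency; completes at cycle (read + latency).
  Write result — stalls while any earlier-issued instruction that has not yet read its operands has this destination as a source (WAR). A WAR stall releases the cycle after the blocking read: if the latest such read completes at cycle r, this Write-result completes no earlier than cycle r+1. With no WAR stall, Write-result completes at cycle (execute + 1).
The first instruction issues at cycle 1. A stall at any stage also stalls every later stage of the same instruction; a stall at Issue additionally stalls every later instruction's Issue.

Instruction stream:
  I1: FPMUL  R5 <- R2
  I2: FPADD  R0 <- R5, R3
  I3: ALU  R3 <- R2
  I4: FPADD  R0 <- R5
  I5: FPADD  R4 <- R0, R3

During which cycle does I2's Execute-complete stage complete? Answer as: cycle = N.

cycle = 12

c1: I1 dispatched to FPMUL
c2: I1 operands ready · I2 dispatched to FPADD
c3: I3 dispatched to ALU
c4: I3 operands ready
c5: I3 complete
c7: I1 complete
c8: R5←I1
c9: I2 operands ready
c10: R3←I3
c12: I2 complete
c13: R0←I2
c14: I4 dispatched to FPADD
c15: I4 operands ready
c18: I4 complete
c19: R0←I4
c20: I5 dispatched to FPADD
c21: I5 operands ready
c24: I5 complete
c25: R4←I5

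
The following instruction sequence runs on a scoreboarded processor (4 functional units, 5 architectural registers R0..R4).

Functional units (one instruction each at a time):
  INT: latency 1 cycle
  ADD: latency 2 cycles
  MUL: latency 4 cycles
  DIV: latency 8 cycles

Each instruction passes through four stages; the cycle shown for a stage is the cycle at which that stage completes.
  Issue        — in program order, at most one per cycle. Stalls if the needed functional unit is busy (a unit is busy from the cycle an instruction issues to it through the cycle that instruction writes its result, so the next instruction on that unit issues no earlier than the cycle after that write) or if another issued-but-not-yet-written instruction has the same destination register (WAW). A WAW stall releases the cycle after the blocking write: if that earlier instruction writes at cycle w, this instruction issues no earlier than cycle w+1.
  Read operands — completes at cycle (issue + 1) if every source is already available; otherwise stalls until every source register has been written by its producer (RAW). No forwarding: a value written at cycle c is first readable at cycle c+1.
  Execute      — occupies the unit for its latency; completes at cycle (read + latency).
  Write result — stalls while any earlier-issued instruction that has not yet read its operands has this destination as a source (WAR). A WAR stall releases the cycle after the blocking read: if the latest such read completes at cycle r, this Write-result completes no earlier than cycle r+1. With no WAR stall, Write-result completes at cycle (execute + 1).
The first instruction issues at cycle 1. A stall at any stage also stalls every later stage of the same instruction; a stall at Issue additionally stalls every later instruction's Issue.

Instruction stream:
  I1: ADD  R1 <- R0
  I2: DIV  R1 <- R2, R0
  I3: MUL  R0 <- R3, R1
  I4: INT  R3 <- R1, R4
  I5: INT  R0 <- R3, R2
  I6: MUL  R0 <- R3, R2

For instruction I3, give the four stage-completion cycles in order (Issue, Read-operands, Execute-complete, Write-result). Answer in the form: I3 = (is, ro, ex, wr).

I1 -> (1, 2, 4, 5)
I2 -> (6, 7, 15, 16)  // WAW R1: wait I1 write@5
I3 -> (7, 17, 21, 22)  // RAW R1: wait I2 write@16
I4 -> (8, 17, 18, 19)  // RAW R1: wait I2 write@16
I5 -> (23, 24, 25, 26)  // WAW R0: wait I3 write@22
I6 -> (27, 28, 32, 33)  // WAW R0: wait I5 write@26

I3 = (7, 17, 21, 22)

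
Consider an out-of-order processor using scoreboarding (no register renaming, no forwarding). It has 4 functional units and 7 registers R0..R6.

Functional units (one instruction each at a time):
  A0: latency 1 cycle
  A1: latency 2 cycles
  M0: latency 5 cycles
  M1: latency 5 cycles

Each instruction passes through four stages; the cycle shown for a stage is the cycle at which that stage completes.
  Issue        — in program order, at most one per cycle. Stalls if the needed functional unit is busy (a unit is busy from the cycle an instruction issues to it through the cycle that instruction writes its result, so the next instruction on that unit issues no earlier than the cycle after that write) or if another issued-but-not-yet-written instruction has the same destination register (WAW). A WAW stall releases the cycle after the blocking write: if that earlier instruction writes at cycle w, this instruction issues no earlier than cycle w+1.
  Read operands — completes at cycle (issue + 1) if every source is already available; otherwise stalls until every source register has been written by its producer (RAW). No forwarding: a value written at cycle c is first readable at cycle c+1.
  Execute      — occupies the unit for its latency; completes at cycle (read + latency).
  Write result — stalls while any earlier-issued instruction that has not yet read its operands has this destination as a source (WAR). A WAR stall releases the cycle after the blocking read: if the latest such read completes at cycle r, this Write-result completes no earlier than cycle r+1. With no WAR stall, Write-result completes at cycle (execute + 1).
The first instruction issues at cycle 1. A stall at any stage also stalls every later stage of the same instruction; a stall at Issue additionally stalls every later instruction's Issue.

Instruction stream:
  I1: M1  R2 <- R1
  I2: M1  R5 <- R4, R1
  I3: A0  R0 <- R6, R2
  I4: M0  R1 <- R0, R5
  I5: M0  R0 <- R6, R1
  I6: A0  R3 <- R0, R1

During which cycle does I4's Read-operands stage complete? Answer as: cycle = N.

cycle = 17

I1: IS=1 RO=2 EX=7 WR=8
I2: IS=9 RO=10 EX=15 WR=16  [struct: M1 busy until I1 writes@8]
I3: IS=10 RO=11 EX=12 WR=13
I4: IS=11 RO=17 EX=22 WR=23  [RAW R5: wait I2 write@16]
I5: IS=24 RO=25 EX=30 WR=31  [struct: M0 busy until I4 writes@23]
I6: IS=25 RO=32 EX=33 WR=34  [RAW R0: wait I5 write@31]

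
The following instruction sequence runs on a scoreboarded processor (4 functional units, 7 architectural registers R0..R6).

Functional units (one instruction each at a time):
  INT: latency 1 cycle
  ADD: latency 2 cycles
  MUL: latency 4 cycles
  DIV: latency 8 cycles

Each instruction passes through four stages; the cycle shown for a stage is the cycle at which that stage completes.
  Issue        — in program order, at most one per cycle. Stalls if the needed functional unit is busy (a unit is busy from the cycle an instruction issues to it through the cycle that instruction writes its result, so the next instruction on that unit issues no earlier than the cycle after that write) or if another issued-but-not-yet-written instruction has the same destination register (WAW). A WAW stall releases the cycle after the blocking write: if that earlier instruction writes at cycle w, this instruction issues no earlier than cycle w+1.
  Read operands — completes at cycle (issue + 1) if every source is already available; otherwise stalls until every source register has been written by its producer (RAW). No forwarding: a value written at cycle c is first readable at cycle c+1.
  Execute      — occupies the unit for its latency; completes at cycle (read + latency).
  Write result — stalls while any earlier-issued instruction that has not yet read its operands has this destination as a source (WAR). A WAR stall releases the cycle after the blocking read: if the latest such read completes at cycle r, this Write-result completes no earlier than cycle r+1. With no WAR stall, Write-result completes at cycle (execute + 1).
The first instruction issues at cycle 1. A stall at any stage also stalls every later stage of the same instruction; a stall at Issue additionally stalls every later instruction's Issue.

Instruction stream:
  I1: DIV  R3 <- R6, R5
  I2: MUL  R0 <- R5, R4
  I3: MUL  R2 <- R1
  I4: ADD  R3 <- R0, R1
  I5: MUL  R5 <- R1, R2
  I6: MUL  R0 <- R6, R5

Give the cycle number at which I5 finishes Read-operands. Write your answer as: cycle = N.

cycle = 17

t=1  I1 dispatched to DIV
t=2  I1 operands ready | I2 dispatched to MUL
t=3  I2 operands ready
t=7  I2 complete
t=8  R0←I2
t=9  I3 dispatched to MUL
t=10  I1 complete | I3 operands ready
t=11  R3←I1
t=12  I4 dispatched to ADD
t=13  I4 operands ready
t=14  I3 complete
t=15  R2←I3 | I4 complete
t=16  R3←I4 | I5 dispatched to MUL
t=17  I5 operands ready
t=21  I5 complete
t=22  R5←I5
t=23  I6 dispatched to MUL
t=24  I6 operands ready
t=28  I6 complete
t=29  R0←I6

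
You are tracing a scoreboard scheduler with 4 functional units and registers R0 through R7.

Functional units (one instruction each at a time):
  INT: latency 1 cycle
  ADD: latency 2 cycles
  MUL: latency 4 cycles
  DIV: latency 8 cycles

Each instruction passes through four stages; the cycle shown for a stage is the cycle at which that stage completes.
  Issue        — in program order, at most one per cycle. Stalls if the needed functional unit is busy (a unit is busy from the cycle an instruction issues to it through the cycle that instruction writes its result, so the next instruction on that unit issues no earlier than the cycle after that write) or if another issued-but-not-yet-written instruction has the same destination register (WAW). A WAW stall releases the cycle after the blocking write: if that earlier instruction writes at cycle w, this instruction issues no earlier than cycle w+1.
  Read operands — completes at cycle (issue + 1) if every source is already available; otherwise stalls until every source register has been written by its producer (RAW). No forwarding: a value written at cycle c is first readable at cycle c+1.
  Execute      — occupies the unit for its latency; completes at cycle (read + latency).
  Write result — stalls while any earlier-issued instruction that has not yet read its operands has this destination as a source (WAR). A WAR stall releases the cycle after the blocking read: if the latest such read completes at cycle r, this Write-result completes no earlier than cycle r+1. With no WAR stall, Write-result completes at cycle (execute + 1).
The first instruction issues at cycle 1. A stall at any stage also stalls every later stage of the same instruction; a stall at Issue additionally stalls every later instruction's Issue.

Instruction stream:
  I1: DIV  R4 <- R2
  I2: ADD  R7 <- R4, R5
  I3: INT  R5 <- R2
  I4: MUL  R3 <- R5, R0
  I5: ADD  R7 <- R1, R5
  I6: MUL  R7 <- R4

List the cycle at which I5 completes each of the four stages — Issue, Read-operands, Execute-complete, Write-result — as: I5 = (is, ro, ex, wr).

I5 = (16, 17, 19, 20)

t=1  issue I1 (DIV)
t=2  I1 read-ops, issue I2 (ADD)
t=3  issue I3 (INT)
t=4  I3 read-ops, issue I4 (MUL)
t=5  I3 finished on INT
t=10  I1 finished on DIV
t=11  I1→R4
t=12  I2 read-ops
t=13  I3→R5
t=14  I2 finished on ADD, I4 read-ops
t=15  I2→R7
t=16  issue I5 (ADD)
t=17  I5 read-ops
t=18  I4 finished on MUL
t=19  I4→R3, I5 finished on ADD
t=20  I5→R7
t=21  issue I6 (MUL)
t=22  I6 read-ops
t=26  I6 finished on MUL
t=27  I6→R7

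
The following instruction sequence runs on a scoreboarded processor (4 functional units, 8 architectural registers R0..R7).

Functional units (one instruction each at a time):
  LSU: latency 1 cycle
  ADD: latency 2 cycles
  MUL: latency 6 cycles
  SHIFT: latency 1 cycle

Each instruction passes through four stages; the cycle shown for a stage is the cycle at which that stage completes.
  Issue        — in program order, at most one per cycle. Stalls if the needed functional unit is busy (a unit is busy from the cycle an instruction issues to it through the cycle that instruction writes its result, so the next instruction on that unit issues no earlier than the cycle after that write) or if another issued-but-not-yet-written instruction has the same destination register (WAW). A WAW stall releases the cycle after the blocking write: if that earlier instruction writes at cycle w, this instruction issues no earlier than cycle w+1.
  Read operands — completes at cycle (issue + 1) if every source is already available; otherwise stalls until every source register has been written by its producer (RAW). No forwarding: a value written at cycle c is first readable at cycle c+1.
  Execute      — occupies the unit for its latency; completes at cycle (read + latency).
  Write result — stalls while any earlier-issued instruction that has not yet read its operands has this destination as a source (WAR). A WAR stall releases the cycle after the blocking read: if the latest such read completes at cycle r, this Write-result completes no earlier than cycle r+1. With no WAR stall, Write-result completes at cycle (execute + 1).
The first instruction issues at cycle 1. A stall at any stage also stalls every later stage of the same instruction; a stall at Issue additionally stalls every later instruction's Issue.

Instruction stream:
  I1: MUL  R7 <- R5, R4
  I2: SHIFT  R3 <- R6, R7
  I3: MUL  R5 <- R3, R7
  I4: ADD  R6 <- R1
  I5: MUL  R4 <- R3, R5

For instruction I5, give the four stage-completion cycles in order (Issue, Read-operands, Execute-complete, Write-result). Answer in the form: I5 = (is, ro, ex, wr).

I1  is:1  ro:2  ex:8  wr:9
I2  is:2  ro:10  ex:11  wr:12  — RAW R7: wait I1 write@9
I3  is:10  ro:13  ex:19  wr:20  — struct: MUL busy until I1 writes@9, RAW R3: wait I2 write@12
I4  is:11  ro:12  ex:14  wr:15
I5  is:21  ro:22  ex:28  wr:29  — struct: MUL busy until I3 writes@20

I5 = (21, 22, 28, 29)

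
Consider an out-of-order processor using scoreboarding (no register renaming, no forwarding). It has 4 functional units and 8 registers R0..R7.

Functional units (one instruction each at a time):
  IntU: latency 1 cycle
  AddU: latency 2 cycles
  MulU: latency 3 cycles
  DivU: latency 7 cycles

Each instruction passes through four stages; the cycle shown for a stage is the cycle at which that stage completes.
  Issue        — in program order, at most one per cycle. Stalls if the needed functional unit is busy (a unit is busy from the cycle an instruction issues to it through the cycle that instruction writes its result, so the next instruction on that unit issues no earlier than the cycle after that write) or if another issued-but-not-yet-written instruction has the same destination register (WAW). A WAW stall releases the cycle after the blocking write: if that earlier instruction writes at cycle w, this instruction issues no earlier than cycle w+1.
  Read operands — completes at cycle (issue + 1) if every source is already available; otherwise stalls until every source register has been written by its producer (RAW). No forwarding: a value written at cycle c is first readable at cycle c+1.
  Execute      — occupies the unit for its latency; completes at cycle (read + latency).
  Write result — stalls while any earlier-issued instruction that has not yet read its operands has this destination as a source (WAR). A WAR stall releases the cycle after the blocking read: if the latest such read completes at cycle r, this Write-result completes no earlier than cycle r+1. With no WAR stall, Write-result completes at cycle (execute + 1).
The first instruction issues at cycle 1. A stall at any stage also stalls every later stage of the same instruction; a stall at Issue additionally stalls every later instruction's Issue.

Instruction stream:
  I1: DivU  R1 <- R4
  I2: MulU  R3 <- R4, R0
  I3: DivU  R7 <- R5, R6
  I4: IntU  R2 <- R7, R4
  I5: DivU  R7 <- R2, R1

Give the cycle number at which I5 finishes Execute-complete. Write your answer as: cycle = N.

cycle = 31

I1 -> (1, 2, 9, 10)
I2 -> (2, 3, 6, 7)
I3 -> (11, 12, 19, 20)  // struct: DivU busy until I1 writes@10
I4 -> (12, 21, 22, 23)  // RAW R7: wait I3 write@20
I5 -> (21, 24, 31, 32)  // struct: DivU busy until I3 writes@20, RAW R2: wait I4 write@23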